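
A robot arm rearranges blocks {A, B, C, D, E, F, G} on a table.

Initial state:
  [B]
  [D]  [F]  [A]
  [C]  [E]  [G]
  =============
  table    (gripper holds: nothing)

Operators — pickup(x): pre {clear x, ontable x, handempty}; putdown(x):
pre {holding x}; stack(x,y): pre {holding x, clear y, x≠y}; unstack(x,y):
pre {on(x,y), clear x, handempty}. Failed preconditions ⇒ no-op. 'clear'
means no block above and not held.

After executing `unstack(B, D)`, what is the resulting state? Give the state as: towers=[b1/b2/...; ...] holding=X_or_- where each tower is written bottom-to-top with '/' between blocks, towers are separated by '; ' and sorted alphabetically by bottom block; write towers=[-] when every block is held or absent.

before: towers=[C/D/B; E/F; G/A] holding=-
pre[unstack(B, D)]: on(B,D) ok, clear(B) ok, handempty ok
all met → apply unstack(B, D)
after:  towers=[C/D; E/F; G/A] holding=B

towers=[C/D; E/F; G/A] holding=B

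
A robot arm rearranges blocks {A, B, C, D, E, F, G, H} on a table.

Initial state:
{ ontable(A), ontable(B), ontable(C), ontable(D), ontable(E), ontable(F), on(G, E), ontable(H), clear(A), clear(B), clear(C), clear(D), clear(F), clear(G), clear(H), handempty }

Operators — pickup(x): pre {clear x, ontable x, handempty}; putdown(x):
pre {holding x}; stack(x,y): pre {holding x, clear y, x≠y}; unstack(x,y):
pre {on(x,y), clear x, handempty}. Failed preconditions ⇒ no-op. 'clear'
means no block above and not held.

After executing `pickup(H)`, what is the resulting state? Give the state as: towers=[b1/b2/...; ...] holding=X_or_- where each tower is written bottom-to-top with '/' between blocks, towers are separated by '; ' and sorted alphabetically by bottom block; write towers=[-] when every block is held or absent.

before: towers=[A; B; C; D; E/G; F; H] holding=-
pre[pickup(H)]: clear(H) ok, ontable(H) ok, handempty ok
all met → apply pickup(H)
after:  towers=[A; B; C; D; E/G; F] holding=H

towers=[A; B; C; D; E/G; F] holding=H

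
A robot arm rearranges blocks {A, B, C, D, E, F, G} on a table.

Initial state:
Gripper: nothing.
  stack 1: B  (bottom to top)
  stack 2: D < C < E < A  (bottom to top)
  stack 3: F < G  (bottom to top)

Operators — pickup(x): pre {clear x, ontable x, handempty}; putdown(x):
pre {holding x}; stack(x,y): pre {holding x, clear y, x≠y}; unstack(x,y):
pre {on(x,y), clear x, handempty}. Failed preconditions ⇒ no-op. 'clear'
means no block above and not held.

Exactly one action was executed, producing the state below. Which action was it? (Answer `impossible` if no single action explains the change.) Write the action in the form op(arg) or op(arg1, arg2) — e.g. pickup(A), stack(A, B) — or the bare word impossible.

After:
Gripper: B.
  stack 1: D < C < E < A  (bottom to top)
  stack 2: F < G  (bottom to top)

target: towers=[D/C/E/A; F/G] holding=B
         pickup(B) → towers=[D/C/E/A; F/G] holding=B  ← match
     unstack(G, F) → towers=[B; D/C/E/A; F] holding=G
     unstack(A, E) → towers=[B; D/C/E; F/G] holding=A

pickup(B)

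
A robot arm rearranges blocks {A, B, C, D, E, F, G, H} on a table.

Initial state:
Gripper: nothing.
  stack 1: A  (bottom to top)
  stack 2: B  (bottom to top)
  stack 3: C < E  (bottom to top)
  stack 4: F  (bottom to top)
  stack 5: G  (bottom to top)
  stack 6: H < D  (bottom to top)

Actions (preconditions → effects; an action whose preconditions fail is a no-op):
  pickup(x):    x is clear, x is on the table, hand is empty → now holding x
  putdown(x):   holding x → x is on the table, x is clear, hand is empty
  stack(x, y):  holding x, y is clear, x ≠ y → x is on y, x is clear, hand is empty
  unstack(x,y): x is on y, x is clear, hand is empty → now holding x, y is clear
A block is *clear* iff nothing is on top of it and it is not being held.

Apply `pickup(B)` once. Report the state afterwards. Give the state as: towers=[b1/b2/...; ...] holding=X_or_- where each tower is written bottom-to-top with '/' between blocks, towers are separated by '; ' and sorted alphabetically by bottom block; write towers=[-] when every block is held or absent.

towers=[A; C/E; F; G; H/D] holding=B

before: towers=[A; B; C/E; F; G; H/D] holding=-
pre[pickup(B)]: clear(B) ok, ontable(B) ok, handempty ok
all met → apply pickup(B)
after:  towers=[A; C/E; F; G; H/D] holding=B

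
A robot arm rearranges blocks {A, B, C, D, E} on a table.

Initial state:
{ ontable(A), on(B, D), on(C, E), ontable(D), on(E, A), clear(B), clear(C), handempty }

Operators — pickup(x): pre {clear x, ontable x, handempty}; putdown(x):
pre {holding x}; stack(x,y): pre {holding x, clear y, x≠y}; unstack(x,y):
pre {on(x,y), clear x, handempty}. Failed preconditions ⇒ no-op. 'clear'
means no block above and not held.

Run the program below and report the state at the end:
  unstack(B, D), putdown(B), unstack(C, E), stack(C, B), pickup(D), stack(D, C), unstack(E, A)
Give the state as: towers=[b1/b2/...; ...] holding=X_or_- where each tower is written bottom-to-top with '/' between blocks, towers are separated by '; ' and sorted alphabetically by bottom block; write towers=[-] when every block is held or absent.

step 1 (unstack(B, D)): towers=[A/E/C; D] holding=B
step 2 (putdown(B)): towers=[A/E/C; B; D] holding=-
step 3 (unstack(C, E)): towers=[A/E; B; D] holding=C
step 4 (stack(C, B)): towers=[A/E; B/C; D] holding=-
step 5 (pickup(D)): towers=[A/E; B/C] holding=D
step 6 (stack(D, C)): towers=[A/E; B/C/D] holding=-
step 7 (unstack(E, A)): towers=[A; B/C/D] holding=E

towers=[A; B/C/D] holding=E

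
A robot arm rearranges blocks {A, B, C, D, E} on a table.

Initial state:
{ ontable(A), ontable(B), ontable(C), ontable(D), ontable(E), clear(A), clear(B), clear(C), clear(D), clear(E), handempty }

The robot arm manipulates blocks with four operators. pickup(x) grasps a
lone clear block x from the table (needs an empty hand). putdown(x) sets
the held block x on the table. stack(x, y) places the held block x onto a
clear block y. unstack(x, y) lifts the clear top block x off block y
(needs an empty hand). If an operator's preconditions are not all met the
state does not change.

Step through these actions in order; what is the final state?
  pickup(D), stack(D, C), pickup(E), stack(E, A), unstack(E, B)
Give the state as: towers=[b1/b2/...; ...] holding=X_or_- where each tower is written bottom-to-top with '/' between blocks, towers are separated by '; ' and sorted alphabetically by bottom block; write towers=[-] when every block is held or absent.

towers=[A/E; B; C/D] holding=-

step 1 (pickup(D)): towers=[A; B; C; E] holding=D
step 2 (stack(D, C)): towers=[A; B; C/D; E] holding=-
step 3 (pickup(E)): towers=[A; B; C/D] holding=E
step 4 (stack(E, A)): towers=[A/E; B; C/D] holding=-
step 5 (unstack(E, B)) [no-op]: towers=[A/E; B; C/D] holding=-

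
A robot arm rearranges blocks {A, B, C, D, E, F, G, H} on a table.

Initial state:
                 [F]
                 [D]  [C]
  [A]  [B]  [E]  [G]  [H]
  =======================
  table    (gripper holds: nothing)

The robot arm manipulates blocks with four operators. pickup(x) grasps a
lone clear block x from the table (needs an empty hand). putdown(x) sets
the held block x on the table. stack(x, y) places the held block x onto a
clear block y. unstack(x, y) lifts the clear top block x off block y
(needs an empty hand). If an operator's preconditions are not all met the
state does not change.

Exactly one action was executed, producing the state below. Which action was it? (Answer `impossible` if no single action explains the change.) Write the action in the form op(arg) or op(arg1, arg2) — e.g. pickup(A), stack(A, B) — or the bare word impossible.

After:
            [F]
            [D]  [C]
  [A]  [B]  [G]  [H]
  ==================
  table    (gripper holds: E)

pickup(E)

target: towers=[A; B; G/D/F; H/C] holding=E
         pickup(A) → towers=[B; E; G/D/F; H/C] holding=A
         pickup(E) → towers=[A; B; G/D/F; H/C] holding=E  ← match
         pickup(B) → towers=[A; E; G/D/F; H/C] holding=B
     unstack(F, D) → towers=[A; B; E; G/D; H/C] holding=F
     unstack(C, H) → towers=[A; B; E; G/D/F; H] holding=C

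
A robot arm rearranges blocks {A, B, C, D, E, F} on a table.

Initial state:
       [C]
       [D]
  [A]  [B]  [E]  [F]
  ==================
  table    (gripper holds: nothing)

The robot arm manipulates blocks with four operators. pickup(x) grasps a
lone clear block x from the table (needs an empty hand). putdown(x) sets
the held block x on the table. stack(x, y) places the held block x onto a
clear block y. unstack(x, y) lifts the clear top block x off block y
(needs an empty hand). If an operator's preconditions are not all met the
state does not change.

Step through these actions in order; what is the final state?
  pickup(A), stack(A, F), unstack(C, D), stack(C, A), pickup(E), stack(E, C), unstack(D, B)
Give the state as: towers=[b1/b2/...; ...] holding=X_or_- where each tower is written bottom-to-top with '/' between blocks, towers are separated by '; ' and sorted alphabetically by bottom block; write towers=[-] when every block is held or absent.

towers=[B; F/A/C/E] holding=D

step 1 (pickup(A)): towers=[B/D/C; E; F] holding=A
step 2 (stack(A, F)): towers=[B/D/C; E; F/A] holding=-
step 3 (unstack(C, D)): towers=[B/D; E; F/A] holding=C
step 4 (stack(C, A)): towers=[B/D; E; F/A/C] holding=-
step 5 (pickup(E)): towers=[B/D; F/A/C] holding=E
step 6 (stack(E, C)): towers=[B/D; F/A/C/E] holding=-
step 7 (unstack(D, B)): towers=[B; F/A/C/E] holding=D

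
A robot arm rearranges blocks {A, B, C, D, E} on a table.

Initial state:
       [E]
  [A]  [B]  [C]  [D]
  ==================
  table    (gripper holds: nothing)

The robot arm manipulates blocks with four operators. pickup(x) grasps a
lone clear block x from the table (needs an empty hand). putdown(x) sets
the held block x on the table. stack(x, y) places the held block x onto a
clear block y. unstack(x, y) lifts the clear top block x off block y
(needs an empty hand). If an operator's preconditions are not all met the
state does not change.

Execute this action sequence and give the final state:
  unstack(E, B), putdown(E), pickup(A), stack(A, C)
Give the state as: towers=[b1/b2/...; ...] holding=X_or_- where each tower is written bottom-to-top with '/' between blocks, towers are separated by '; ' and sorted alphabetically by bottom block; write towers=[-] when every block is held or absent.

towers=[B; C/A; D; E] holding=-

step 1 (unstack(E, B)): towers=[A; B; C; D] holding=E
step 2 (putdown(E)): towers=[A; B; C; D; E] holding=-
step 3 (pickup(A)): towers=[B; C; D; E] holding=A
step 4 (stack(A, C)): towers=[B; C/A; D; E] holding=-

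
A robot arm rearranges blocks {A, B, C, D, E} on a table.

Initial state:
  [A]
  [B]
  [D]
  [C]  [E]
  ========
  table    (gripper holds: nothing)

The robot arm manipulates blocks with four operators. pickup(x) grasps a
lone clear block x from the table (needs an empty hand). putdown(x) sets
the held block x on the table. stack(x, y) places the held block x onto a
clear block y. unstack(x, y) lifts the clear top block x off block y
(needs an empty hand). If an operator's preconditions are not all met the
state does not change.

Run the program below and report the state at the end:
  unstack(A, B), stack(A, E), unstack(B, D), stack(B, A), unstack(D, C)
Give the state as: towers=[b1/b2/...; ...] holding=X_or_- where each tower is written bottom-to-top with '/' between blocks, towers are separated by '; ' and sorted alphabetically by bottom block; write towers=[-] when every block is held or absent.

towers=[C; E/A/B] holding=D

step 1 (unstack(A, B)): towers=[C/D/B; E] holding=A
step 2 (stack(A, E)): towers=[C/D/B; E/A] holding=-
step 3 (unstack(B, D)): towers=[C/D; E/A] holding=B
step 4 (stack(B, A)): towers=[C/D; E/A/B] holding=-
step 5 (unstack(D, C)): towers=[C; E/A/B] holding=D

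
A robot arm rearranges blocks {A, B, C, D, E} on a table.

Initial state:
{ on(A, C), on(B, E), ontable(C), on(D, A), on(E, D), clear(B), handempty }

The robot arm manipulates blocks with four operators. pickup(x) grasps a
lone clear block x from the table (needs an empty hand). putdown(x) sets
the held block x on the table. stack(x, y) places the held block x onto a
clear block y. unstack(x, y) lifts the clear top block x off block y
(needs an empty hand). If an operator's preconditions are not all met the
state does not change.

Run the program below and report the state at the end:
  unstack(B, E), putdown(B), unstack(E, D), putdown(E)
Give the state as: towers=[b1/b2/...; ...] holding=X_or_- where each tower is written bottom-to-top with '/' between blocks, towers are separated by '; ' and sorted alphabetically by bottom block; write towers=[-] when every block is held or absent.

step 1 (unstack(B, E)): towers=[C/A/D/E] holding=B
step 2 (putdown(B)): towers=[B; C/A/D/E] holding=-
step 3 (unstack(E, D)): towers=[B; C/A/D] holding=E
step 4 (putdown(E)): towers=[B; C/A/D; E] holding=-

towers=[B; C/A/D; E] holding=-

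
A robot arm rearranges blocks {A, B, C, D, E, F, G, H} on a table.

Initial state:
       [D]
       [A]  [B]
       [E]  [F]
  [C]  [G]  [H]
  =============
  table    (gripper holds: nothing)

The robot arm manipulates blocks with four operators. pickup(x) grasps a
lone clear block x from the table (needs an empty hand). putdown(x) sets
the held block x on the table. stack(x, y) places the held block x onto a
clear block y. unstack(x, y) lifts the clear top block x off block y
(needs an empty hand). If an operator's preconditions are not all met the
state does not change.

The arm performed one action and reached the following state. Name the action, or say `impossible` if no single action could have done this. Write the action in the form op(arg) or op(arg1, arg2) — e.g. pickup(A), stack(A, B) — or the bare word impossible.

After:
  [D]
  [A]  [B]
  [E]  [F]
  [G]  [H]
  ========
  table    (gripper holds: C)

pickup(C)

target: towers=[G/E/A/D; H/F/B] holding=C
     unstack(B, F) → towers=[C; G/E/A/D; H/F] holding=B
     unstack(D, A) → towers=[C; G/E/A; H/F/B] holding=D
         pickup(C) → towers=[G/E/A/D; H/F/B] holding=C  ← match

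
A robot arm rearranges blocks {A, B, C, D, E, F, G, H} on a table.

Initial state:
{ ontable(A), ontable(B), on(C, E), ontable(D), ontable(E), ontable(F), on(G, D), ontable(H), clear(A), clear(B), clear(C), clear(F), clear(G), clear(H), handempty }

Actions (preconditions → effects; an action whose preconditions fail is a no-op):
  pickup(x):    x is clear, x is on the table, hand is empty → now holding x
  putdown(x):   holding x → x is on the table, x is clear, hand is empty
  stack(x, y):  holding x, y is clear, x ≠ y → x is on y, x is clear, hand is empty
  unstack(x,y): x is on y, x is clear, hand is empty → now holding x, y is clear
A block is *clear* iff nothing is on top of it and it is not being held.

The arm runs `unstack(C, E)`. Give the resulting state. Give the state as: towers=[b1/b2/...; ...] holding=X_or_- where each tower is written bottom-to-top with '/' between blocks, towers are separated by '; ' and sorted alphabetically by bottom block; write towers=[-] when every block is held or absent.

towers=[A; B; D/G; E; F; H] holding=C

before: towers=[A; B; D/G; E/C; F; H] holding=-
pre[unstack(C, E)]: on(C,E) yes, clear(C) yes, handempty yes
all met → apply unstack(C, E)
after:  towers=[A; B; D/G; E; F; H] holding=C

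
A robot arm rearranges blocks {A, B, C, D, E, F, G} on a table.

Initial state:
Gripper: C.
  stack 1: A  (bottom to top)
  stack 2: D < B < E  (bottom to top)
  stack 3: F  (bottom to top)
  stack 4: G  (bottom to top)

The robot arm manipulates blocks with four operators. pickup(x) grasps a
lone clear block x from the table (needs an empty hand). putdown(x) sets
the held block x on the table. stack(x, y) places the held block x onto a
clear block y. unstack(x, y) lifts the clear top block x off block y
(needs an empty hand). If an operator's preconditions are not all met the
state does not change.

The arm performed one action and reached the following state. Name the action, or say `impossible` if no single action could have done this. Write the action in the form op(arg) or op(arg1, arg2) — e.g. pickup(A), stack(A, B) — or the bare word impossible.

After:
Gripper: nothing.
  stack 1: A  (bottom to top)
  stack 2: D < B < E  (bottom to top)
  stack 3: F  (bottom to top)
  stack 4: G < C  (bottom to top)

target: towers=[A; D/B/E; F; G/C] holding=-
        putdown(C) → towers=[A; C; D/B/E; F; G] holding=-
       stack(C, F) → towers=[A; D/B/E; F/C; G] holding=-
       stack(C, G) → towers=[A; D/B/E; F; G/C] holding=-  ← match
       stack(C, A) → towers=[A/C; D/B/E; F; G] holding=-
       stack(C, E) → towers=[A; D/B/E/C; F; G] holding=-

stack(C, G)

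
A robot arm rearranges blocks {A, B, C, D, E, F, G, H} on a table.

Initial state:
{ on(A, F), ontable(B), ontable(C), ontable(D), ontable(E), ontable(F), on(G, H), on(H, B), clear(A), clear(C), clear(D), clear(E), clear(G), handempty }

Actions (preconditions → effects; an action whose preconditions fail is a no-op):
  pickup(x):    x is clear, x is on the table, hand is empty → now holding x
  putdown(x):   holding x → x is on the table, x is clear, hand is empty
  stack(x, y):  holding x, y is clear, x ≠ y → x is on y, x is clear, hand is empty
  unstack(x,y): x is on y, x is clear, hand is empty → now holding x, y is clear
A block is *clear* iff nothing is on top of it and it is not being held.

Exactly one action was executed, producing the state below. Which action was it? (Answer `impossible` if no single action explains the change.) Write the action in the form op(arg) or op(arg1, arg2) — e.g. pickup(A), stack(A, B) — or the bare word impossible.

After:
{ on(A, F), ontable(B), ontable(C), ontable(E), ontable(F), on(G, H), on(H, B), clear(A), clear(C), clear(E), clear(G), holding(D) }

target: towers=[B/H/G; C; E; F/A] holding=D
     unstack(G, H) → towers=[B/H; C; D; E; F/A] holding=G
     unstack(A, F) → towers=[B/H/G; C; D; E; F] holding=A
         pickup(E) → towers=[B/H/G; C; D; F/A] holding=E
         pickup(D) → towers=[B/H/G; C; E; F/A] holding=D  ← match
         pickup(C) → towers=[B/H/G; D; E; F/A] holding=C

pickup(D)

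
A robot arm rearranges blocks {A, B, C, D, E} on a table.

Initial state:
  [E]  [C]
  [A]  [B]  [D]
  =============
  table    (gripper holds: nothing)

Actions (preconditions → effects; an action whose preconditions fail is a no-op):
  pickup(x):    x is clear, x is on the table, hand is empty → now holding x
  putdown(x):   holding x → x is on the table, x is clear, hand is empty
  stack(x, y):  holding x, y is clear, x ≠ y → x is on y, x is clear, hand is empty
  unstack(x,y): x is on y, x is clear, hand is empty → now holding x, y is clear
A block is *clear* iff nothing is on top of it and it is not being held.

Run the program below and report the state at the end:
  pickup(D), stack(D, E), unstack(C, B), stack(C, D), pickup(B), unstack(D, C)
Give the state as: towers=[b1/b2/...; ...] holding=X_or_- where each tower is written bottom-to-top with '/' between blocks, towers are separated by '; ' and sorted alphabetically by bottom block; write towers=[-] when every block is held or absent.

towers=[A/E/D/C] holding=B

step 1 (pickup(D)): towers=[A/E; B/C] holding=D
step 2 (stack(D, E)): towers=[A/E/D; B/C] holding=-
step 3 (unstack(C, B)): towers=[A/E/D; B] holding=C
step 4 (stack(C, D)): towers=[A/E/D/C; B] holding=-
step 5 (pickup(B)): towers=[A/E/D/C] holding=B
step 6 (unstack(D, C)) [no-op]: towers=[A/E/D/C] holding=B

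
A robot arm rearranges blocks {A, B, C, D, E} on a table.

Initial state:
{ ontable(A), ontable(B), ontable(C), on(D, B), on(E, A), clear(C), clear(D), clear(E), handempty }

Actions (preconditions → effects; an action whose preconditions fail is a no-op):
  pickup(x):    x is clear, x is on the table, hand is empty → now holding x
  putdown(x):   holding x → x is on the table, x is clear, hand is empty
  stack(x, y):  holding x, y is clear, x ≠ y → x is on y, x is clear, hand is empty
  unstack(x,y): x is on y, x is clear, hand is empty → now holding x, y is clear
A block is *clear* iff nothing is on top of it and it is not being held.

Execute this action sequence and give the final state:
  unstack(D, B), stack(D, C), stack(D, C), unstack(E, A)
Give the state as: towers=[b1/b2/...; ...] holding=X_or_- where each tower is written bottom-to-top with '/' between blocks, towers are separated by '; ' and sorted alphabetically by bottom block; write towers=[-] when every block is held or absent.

step 1 (unstack(D, B)): towers=[A/E; B; C] holding=D
step 2 (stack(D, C)): towers=[A/E; B; C/D] holding=-
step 3 (stack(D, C)) [no-op]: towers=[A/E; B; C/D] holding=-
step 4 (unstack(E, A)): towers=[A; B; C/D] holding=E

towers=[A; B; C/D] holding=E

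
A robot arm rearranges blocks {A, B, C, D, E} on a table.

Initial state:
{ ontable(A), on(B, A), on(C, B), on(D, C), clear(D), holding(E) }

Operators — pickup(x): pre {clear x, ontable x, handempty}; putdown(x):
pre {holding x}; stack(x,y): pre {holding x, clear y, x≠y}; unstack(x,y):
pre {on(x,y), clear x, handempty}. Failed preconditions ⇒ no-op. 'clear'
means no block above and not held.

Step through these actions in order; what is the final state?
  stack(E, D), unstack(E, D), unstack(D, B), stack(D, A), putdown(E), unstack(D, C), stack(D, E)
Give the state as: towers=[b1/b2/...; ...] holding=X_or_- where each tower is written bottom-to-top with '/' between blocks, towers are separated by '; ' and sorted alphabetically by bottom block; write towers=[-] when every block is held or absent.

step 1 (stack(E, D)): towers=[A/B/C/D/E] holding=-
step 2 (unstack(E, D)): towers=[A/B/C/D] holding=E
step 3 (unstack(D, B)) [no-op]: towers=[A/B/C/D] holding=E
step 4 (stack(D, A)) [no-op]: towers=[A/B/C/D] holding=E
step 5 (putdown(E)): towers=[A/B/C/D; E] holding=-
step 6 (unstack(D, C)): towers=[A/B/C; E] holding=D
step 7 (stack(D, E)): towers=[A/B/C; E/D] holding=-

towers=[A/B/C; E/D] holding=-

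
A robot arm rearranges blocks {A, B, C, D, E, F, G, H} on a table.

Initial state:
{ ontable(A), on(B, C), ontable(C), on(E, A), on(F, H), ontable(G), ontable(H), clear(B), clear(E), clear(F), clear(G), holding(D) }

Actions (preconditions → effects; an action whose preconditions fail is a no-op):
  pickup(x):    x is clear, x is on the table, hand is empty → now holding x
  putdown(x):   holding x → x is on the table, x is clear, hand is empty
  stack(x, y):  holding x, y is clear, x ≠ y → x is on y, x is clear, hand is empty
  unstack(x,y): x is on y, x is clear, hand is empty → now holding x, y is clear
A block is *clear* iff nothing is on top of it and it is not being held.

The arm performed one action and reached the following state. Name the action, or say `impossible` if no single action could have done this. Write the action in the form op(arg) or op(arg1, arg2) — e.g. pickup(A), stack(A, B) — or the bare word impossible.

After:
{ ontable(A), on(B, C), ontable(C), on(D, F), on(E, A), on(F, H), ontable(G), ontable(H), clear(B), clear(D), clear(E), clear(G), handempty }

stack(D, F)

target: towers=[A/E; C/B; G; H/F/D] holding=-
        putdown(D) → towers=[A/E; C/B; D; G; H/F] holding=-
       stack(D, G) → towers=[A/E; C/B; G/D; H/F] holding=-
       stack(D, E) → towers=[A/E/D; C/B; G; H/F] holding=-
       stack(D, B) → towers=[A/E; C/B/D; G; H/F] holding=-
       stack(D, F) → towers=[A/E; C/B; G; H/F/D] holding=-  ← match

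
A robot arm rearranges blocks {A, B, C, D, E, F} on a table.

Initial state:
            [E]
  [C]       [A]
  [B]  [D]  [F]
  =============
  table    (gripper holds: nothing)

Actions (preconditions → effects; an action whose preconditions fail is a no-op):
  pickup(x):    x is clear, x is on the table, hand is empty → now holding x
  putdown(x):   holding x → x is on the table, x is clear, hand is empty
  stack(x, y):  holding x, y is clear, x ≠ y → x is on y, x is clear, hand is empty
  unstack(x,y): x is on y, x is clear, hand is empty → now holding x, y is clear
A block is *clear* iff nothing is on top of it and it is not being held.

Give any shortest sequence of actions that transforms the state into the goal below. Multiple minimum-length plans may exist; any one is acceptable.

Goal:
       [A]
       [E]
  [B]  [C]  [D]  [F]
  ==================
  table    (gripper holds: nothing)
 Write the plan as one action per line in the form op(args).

unstack(C, B)
putdown(C)
unstack(E, A)
stack(E, C)
unstack(A, F)
stack(A, E)

step 1 (unstack(C, B)): towers=[B; D; F/A/E] holding=C
step 2 (putdown(C)): towers=[B; C; D; F/A/E] holding=-
step 3 (unstack(E, A)): towers=[B; C; D; F/A] holding=E
step 4 (stack(E, C)): towers=[B; C/E; D; F/A] holding=-
step 5 (unstack(A, F)): towers=[B; C/E; D; F] holding=A
step 6 (stack(A, E)): towers=[B; C/E/A; D; F] holding=-
goal check: towers=[B; C/E/A; D; F] holding=- — reached (length 6, optimal by BFS)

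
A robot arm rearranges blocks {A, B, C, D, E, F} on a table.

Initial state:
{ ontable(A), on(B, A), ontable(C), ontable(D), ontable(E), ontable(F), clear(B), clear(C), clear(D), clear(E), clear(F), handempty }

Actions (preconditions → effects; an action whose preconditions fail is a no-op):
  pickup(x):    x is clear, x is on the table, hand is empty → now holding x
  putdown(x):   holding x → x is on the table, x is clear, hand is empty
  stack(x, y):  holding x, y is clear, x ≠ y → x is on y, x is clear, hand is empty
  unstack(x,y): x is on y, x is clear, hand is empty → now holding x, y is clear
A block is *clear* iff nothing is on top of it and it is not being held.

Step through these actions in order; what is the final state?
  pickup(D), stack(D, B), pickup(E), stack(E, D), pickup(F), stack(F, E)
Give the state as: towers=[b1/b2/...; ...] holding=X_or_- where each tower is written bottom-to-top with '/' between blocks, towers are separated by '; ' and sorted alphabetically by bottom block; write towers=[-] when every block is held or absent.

step 1 (pickup(D)): towers=[A/B; C; E; F] holding=D
step 2 (stack(D, B)): towers=[A/B/D; C; E; F] holding=-
step 3 (pickup(E)): towers=[A/B/D; C; F] holding=E
step 4 (stack(E, D)): towers=[A/B/D/E; C; F] holding=-
step 5 (pickup(F)): towers=[A/B/D/E; C] holding=F
step 6 (stack(F, E)): towers=[A/B/D/E/F; C] holding=-

towers=[A/B/D/E/F; C] holding=-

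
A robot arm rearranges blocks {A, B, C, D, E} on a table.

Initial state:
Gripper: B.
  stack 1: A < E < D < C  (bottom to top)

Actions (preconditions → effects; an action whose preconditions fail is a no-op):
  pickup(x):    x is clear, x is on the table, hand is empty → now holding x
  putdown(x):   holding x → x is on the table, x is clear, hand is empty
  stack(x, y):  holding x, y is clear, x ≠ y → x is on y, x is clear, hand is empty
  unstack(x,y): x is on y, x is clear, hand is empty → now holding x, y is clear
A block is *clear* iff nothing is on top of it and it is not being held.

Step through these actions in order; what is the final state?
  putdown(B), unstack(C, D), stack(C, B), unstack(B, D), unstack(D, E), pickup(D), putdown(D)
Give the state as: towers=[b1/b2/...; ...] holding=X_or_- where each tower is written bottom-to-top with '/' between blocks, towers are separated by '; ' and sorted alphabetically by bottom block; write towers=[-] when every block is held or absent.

step 1 (putdown(B)): towers=[A/E/D/C; B] holding=-
step 2 (unstack(C, D)): towers=[A/E/D; B] holding=C
step 3 (stack(C, B)): towers=[A/E/D; B/C] holding=-
step 4 (unstack(B, D)) [no-op]: towers=[A/E/D; B/C] holding=-
step 5 (unstack(D, E)): towers=[A/E; B/C] holding=D
step 6 (pickup(D)) [no-op]: towers=[A/E; B/C] holding=D
step 7 (putdown(D)): towers=[A/E; B/C; D] holding=-

towers=[A/E; B/C; D] holding=-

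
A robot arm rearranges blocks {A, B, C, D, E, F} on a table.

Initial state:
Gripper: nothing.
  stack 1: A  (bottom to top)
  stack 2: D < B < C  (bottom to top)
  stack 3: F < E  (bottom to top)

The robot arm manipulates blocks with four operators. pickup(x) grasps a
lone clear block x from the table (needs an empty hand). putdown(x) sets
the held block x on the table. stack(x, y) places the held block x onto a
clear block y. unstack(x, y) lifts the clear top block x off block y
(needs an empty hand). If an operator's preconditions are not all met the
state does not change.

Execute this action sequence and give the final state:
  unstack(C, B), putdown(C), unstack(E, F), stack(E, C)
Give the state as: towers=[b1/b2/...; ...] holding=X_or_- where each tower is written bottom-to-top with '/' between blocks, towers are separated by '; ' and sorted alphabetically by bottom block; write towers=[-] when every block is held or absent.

step 1 (unstack(C, B)): towers=[A; D/B; F/E] holding=C
step 2 (putdown(C)): towers=[A; C; D/B; F/E] holding=-
step 3 (unstack(E, F)): towers=[A; C; D/B; F] holding=E
step 4 (stack(E, C)): towers=[A; C/E; D/B; F] holding=-

towers=[A; C/E; D/B; F] holding=-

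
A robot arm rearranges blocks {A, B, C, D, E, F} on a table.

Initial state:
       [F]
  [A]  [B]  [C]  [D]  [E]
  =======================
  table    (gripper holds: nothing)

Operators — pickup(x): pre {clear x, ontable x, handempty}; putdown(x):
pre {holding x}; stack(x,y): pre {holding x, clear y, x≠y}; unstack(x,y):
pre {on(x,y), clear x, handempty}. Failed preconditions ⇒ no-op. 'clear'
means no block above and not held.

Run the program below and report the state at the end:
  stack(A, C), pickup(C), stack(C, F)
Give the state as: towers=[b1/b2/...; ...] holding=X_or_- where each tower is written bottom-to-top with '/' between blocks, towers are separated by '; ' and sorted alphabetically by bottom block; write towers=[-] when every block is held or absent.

towers=[A; B/F/C; D; E] holding=-

step 1 (stack(A, C)) [no-op]: towers=[A; B/F; C; D; E] holding=-
step 2 (pickup(C)): towers=[A; B/F; D; E] holding=C
step 3 (stack(C, F)): towers=[A; B/F/C; D; E] holding=-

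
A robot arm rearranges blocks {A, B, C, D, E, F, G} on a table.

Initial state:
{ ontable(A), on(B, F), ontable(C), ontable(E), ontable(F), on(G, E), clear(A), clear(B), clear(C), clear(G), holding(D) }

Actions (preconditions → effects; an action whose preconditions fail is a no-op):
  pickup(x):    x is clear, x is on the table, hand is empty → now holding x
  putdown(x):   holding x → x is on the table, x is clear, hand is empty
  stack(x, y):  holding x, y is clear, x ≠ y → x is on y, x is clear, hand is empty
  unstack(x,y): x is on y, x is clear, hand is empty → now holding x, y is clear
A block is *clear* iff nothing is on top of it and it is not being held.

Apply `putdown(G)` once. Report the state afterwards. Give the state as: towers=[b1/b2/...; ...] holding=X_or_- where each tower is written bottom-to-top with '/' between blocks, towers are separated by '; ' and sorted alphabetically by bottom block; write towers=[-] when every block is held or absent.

before: towers=[A; C; E/G; F/B] holding=D
pre[putdown(G)]: holding(G) ✗
holding(G) unmet → putdown(G) is a no-op
after:  towers=[A; C; E/G; F/B] holding=D

towers=[A; C; E/G; F/B] holding=D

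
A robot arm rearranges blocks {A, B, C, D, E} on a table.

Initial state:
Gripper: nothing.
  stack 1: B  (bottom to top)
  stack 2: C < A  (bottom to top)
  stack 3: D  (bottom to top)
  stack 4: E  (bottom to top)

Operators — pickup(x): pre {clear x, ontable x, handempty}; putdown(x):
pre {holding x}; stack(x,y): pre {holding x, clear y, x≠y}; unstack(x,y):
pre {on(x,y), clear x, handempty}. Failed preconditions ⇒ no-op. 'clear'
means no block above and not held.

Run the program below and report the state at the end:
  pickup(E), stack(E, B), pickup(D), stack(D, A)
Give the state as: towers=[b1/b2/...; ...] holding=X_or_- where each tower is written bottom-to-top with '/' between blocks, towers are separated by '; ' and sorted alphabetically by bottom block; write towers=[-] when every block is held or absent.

step 1 (pickup(E)): towers=[B; C/A; D] holding=E
step 2 (stack(E, B)): towers=[B/E; C/A; D] holding=-
step 3 (pickup(D)): towers=[B/E; C/A] holding=D
step 4 (stack(D, A)): towers=[B/E; C/A/D] holding=-

towers=[B/E; C/A/D] holding=-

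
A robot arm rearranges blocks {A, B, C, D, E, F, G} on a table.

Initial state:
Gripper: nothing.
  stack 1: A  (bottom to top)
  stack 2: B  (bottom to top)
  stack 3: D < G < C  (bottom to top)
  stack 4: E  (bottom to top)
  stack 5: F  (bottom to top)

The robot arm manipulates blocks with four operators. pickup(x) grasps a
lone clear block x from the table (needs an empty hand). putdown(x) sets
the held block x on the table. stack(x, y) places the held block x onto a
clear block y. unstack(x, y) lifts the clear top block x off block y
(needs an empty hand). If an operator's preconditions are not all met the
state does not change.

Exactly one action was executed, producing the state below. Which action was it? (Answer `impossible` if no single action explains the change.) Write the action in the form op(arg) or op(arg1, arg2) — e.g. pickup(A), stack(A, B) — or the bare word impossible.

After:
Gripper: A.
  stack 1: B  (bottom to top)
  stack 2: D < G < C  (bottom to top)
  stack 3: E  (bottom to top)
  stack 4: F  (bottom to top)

pickup(A)

target: towers=[B; D/G/C; E; F] holding=A
         pickup(B) → towers=[A; D/G/C; E; F] holding=B
         pickup(F) → towers=[A; B; D/G/C; E] holding=F
         pickup(A) → towers=[B; D/G/C; E; F] holding=A  ← match
         pickup(E) → towers=[A; B; D/G/C; F] holding=E
     unstack(C, G) → towers=[A; B; D/G; E; F] holding=C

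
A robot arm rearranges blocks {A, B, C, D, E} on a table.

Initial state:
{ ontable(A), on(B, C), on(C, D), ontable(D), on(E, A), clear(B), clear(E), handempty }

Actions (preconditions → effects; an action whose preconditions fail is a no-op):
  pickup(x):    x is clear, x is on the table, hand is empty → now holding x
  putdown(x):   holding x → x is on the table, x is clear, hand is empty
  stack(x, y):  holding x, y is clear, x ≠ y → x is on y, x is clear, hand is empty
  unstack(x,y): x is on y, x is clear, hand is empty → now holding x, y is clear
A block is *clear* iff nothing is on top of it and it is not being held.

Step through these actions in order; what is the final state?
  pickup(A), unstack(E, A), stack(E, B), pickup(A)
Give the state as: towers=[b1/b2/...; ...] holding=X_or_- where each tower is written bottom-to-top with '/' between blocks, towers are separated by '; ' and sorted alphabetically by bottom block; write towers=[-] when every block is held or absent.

towers=[D/C/B/E] holding=A

step 1 (pickup(A)) [no-op]: towers=[A/E; D/C/B] holding=-
step 2 (unstack(E, A)): towers=[A; D/C/B] holding=E
step 3 (stack(E, B)): towers=[A; D/C/B/E] holding=-
step 4 (pickup(A)): towers=[D/C/B/E] holding=A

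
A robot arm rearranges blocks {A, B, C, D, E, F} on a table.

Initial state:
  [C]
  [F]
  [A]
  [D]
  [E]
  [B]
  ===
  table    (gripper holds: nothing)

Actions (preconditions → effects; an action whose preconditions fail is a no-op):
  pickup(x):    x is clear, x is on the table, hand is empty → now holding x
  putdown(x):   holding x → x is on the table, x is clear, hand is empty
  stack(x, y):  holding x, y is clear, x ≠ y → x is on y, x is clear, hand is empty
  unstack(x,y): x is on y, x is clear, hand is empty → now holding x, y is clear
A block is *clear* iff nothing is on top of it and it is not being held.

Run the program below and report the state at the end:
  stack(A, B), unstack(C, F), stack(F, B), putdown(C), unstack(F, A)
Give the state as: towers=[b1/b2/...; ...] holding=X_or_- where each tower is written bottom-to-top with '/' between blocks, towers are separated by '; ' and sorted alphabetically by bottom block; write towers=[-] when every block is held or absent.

towers=[B/E/D/A; C] holding=F

step 1 (stack(A, B)) [no-op]: towers=[B/E/D/A/F/C] holding=-
step 2 (unstack(C, F)): towers=[B/E/D/A/F] holding=C
step 3 (stack(F, B)) [no-op]: towers=[B/E/D/A/F] holding=C
step 4 (putdown(C)): towers=[B/E/D/A/F; C] holding=-
step 5 (unstack(F, A)): towers=[B/E/D/A; C] holding=F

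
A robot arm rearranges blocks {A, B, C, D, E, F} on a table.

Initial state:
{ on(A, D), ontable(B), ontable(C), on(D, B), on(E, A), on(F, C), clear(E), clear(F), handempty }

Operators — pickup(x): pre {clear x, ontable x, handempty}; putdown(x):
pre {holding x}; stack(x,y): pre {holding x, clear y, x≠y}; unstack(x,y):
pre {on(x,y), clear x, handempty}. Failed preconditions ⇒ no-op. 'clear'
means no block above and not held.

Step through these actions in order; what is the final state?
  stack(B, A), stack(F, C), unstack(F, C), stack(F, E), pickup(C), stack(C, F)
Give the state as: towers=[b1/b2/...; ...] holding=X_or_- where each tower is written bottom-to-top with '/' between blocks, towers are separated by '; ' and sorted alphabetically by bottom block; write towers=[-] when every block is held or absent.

step 1 (stack(B, A)) [no-op]: towers=[B/D/A/E; C/F] holding=-
step 2 (stack(F, C)) [no-op]: towers=[B/D/A/E; C/F] holding=-
step 3 (unstack(F, C)): towers=[B/D/A/E; C] holding=F
step 4 (stack(F, E)): towers=[B/D/A/E/F; C] holding=-
step 5 (pickup(C)): towers=[B/D/A/E/F] holding=C
step 6 (stack(C, F)): towers=[B/D/A/E/F/C] holding=-

towers=[B/D/A/E/F/C] holding=-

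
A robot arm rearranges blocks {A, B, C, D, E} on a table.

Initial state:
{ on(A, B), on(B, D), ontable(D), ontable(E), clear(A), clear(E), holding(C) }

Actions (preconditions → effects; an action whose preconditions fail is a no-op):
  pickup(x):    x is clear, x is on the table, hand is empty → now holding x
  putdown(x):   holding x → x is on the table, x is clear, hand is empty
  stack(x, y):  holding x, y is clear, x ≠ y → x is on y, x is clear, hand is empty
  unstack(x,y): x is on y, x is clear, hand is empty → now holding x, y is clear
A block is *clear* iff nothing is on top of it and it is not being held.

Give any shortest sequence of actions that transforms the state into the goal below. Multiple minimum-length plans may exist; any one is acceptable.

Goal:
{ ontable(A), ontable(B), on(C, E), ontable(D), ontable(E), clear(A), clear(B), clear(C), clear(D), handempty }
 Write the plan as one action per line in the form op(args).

step 1 (stack(C, E)): towers=[D/B/A; E/C] holding=-
step 2 (unstack(A, B)): towers=[D/B; E/C] holding=A
step 3 (putdown(A)): towers=[A; D/B; E/C] holding=-
step 4 (unstack(B, D)): towers=[A; D; E/C] holding=B
step 5 (putdown(B)): towers=[A; B; D; E/C] holding=-
goal check: towers=[A; B; D; E/C] holding=- — reached (length 5, optimal by BFS)

stack(C, E)
unstack(A, B)
putdown(A)
unstack(B, D)
putdown(B)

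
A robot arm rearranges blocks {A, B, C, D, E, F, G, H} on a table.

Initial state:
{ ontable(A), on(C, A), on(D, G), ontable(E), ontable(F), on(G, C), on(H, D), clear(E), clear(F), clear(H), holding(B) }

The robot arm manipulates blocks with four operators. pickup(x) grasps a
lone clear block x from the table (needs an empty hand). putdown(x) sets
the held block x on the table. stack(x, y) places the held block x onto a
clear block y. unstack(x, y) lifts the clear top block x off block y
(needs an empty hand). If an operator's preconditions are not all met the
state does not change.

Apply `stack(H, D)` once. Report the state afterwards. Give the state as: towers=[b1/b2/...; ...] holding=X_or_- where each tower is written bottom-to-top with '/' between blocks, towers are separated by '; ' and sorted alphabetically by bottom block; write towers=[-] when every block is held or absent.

before: towers=[A/C/G/D/H; E; F] holding=B
pre[stack(H, D)]: holding(H) ✗, clear(D) ✗, H≠D ✓
holding(H), clear(D) unmet → stack(H, D) is a no-op
after:  towers=[A/C/G/D/H; E; F] holding=B

towers=[A/C/G/D/H; E; F] holding=B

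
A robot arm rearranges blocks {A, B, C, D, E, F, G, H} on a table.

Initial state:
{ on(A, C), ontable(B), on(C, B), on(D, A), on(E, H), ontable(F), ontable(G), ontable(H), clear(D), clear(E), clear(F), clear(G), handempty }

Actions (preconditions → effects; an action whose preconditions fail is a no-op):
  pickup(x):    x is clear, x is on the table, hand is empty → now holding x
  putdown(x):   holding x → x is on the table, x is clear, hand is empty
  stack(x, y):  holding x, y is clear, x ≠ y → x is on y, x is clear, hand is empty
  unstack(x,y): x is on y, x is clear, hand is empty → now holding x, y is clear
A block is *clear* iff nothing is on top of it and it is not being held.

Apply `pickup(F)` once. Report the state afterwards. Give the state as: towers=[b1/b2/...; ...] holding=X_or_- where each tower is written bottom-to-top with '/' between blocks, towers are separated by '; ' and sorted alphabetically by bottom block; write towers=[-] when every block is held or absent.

towers=[B/C/A/D; G; H/E] holding=F

before: towers=[B/C/A/D; F; G; H/E] holding=-
pre[pickup(F)]: clear(F) ✓, ontable(F) ✓, handempty ✓
all met → apply pickup(F)
after:  towers=[B/C/A/D; G; H/E] holding=F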